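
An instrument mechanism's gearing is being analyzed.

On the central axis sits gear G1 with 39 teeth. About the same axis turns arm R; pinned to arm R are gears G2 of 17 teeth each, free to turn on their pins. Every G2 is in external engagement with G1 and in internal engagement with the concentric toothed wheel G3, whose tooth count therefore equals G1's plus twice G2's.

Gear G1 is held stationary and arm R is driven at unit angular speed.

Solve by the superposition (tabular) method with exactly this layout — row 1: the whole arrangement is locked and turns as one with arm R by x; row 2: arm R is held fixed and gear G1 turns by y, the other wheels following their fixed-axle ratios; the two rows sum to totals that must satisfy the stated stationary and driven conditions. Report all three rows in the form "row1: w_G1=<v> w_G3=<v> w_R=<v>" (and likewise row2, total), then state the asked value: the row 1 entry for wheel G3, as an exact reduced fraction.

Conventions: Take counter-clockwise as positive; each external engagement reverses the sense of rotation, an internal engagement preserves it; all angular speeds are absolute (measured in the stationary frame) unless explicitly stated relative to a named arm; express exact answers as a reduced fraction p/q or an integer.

recognized (axles ride arm R): planetary set, 39/17/73 teeth
row 1 (train locked, turned with arm): all members turn x
superposition row 2 [arm held]: sun y, ring −(39/73)·y, arm 0
boundary: total ω_sun = x + y = 0 and total ω_arm = x = 1  ⇒  y = -1, x = 1
row 2 ring = −(39/73)·(-1) = 39/73
totals (row 1 + row 2): sun 1 + (-1) = 0, ring 1 + 39/73 = 112/73, arm 1 + 0 = 1
asked cell (row1, ring) = 1

row1: w_G1=1 w_G3=1 w_R=1
row2: w_G1=-1 w_G3=39/73 w_R=0
total: w_G1=0 w_G3=112/73 w_R=1
asked value: 1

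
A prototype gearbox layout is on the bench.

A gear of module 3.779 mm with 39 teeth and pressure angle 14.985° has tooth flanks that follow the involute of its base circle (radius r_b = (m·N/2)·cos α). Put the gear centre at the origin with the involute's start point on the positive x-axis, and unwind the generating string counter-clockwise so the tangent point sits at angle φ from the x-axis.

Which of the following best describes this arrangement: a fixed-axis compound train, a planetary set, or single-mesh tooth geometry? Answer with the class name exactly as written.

recognized (one wheel, involute flank): single-mesh tooth geometry, m = 3.779, N = 39
classification: single-mesh tooth geometry

single-mesh tooth geometry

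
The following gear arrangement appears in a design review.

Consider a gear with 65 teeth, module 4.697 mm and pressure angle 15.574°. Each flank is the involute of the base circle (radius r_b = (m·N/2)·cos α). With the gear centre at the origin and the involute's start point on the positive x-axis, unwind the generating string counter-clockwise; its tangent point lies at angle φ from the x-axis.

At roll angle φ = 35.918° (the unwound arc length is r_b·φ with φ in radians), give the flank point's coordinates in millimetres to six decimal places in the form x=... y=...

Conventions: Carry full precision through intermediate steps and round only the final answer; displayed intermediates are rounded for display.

recognized (one wheel, involute flank): single-mesh tooth geometry, m = 4.697, N = 65
pitch radius r_p = m·N/2 = 4.697·65/2 = 152.652500
base radius r_b = r_p·cos α = 152.652500·cos 15.574° = 147.047787
roll angle φ = 35.918° = 0.62688736 rad
x = r_b·(cos φ + φ·sin φ) = 173.164403
y = r_b·(sin φ − φ·cos φ) = 11.607577

x=173.164403 y=11.607577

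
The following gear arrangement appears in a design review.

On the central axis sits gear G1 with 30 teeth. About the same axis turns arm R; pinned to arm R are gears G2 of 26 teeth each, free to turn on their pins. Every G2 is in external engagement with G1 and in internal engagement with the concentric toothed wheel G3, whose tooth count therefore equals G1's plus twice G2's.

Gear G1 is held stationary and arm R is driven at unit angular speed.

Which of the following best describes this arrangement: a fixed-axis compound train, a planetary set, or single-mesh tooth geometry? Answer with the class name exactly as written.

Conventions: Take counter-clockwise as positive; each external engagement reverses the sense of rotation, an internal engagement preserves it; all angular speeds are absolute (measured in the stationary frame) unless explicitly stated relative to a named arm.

planetary set

class = planetary set [G3 = 30+2·26 = 82; Willis about the carrier]
classification: planetary set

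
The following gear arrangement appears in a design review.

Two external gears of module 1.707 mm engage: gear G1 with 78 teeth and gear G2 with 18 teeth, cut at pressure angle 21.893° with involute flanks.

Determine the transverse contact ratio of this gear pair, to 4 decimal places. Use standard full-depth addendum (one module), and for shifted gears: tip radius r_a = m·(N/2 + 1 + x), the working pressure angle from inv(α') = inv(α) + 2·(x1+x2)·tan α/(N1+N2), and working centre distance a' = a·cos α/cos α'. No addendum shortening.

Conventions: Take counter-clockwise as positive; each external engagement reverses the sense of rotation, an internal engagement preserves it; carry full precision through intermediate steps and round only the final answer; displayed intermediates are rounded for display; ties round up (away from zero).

single-mesh involute tooth geometry (78T engaging 18T at module 1.707)
base radii: r_b1 = 61.771876, r_b2 = 14.255048
tip radii: r_a1 = 68.280000, r_a2 = 17.070000
no profile shift: α' = α, a' = a
action lengths: √(r_a1²−r_b1²) = 29.092847, √(r_a2²−r_b2²) = 9.390341
base pitch p_b = π·m·cos α = 4.975951
CR = (29.092847 + 9.390341 − 81.936000·sin 21.89300°)/4.975951 = 1.593936
contact ratio ≈ 1.5939

1.5939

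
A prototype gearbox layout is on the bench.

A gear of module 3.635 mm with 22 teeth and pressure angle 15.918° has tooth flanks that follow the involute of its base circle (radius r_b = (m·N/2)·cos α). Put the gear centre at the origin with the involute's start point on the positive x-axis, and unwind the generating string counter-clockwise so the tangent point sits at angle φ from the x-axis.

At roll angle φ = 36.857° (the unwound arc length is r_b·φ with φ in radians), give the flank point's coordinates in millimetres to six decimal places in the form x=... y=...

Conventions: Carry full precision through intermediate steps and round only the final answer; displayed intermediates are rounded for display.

class = single-mesh tooth geometry [base-circle involute, m = 3.635, 22T]
pitch radius r_p = m·N/2 = 3.635·22/2 = 39.985000
base radius r_b = r_p·cos α = 39.985000·cos 15.918° = 38.451783
roll angle φ = 36.857° = 0.64327600 rad
x = r_b·(cos φ + φ·sin φ) = 45.603230
y = r_b·(sin φ − φ·cos φ) = 3.272717

x=45.603230 y=3.272717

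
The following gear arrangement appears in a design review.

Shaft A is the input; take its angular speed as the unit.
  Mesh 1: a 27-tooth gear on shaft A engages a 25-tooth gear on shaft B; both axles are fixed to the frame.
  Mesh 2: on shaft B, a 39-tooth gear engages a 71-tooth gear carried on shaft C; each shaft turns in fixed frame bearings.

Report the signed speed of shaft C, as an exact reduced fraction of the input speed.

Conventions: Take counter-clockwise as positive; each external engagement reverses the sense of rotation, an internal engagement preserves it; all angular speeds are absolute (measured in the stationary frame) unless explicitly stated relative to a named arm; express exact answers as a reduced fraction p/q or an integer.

1053/1775

2-mesh fixed-axis compound train (all bearings frame-fixed)
mesh 1 [27T→25T]: |ω|/ω_in = 1×27/25 = 27/25, sense flips to −
mesh 2 [39T→71T]: |ω|/ω_in = (27/25)×39/71 = 1053/1775, sense flips to +
signed output speed (× input speed) = 1053/1775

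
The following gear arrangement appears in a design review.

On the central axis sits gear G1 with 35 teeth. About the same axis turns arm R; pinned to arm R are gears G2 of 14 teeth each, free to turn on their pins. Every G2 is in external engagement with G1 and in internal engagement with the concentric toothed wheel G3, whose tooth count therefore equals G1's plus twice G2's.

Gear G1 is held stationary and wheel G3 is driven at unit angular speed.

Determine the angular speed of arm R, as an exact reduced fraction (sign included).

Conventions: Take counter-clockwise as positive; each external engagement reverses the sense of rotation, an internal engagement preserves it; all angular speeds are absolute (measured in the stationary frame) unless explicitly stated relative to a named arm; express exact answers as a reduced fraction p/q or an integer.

planetary set (35T centre, 14T on arm, 63T internal) — Willis relation
ring teeth: 35 + 2·14 = 63
35(ω_sun−ω_arm) = −63(ω_ring−ω_arm),  ω_sun = 0, ω_ring = 1
35(0−ω_arm) = −63(1−ω_arm)  ⇒  98·ω_arm = 63  ⇒  ω_arm = 9/14
exact speed ratio = 9/14

9/14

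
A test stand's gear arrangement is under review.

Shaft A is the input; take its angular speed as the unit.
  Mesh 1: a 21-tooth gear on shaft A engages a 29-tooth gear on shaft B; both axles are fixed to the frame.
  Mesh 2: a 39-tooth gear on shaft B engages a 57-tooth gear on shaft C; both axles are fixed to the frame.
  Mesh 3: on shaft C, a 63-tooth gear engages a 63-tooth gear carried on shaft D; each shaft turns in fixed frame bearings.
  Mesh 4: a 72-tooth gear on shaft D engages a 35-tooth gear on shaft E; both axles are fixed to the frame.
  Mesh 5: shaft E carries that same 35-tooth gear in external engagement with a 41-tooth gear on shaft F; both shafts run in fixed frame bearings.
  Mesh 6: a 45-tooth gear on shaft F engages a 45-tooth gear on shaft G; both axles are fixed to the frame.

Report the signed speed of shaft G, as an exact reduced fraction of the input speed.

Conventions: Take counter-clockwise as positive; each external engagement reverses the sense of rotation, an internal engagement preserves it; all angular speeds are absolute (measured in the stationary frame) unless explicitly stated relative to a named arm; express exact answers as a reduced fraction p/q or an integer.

6-mesh fixed-axis compound train (all bearings frame-fixed)
mesh 1 [21T→29T]: |ω|/ω_in = 1×21/29 = 21/29, sense flips to −
mesh 2 [39T→57T]: |ω|/ω_in = (21/29)×39/57 = 273/551, sense flips to +
mesh 3 [63T→63T]: |ω|/ω_in = (273/551)×63/63 = 273/551, sense flips to −
mesh 4 [72T→35T]: |ω|/ω_in = (273/551)×72/35 = 2808/2755, sense flips to +
mesh 5 [35T→41T]: |ω|/ω_in = (2808/2755)×35/41 = 19656/22591, sense flips to −
mesh 6 [45T→45T]: |ω|/ω_in = (19656/22591)×45/45 = 19656/22591, sense flips to +
signed output speed (× input speed) = 19656/22591

19656/22591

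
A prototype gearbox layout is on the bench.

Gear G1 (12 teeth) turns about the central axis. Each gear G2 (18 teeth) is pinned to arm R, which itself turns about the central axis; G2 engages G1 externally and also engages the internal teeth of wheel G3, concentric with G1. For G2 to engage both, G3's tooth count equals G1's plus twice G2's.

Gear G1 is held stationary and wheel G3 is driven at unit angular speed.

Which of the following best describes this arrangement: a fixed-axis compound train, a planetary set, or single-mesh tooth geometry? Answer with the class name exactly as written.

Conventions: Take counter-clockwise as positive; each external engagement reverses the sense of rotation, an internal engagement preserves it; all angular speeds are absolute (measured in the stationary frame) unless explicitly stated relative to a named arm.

planetary set

topology: planetary set — G1 12T / G2 18T / G3 48T, arm = carrier (Willis)
classification: planetary set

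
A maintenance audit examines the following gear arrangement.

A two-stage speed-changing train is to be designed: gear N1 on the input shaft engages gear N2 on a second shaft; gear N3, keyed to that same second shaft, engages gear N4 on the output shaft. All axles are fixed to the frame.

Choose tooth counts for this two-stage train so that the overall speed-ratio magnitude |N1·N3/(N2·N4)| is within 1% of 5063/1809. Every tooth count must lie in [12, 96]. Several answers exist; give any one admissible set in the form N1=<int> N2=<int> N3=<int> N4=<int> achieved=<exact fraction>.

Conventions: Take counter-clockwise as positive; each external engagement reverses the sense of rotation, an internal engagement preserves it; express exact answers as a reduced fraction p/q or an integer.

N1=61 N2=27 N3=83 N4=67 achieved=5063/1809

class = fixed-axis compound train [2-stage, 5063/1809 wanted]
target = 5063/1809 in lowest terms: an exact hit needs N1·N3 = k·5063 and N2·N4 = k·1809 for one integer k, every count in [12, 96]; additionally prefer no 1:1 stage (N1 ≠ N2, N3 ≠ N4)
k = 1: N1·N3 = 5063 = 61·83, N2·N4 = 1809 = 27·67
achieved = 61·83/(27·67) = 5063/1809; |achieved − target| = 0 ≤ 5063/180900 ✓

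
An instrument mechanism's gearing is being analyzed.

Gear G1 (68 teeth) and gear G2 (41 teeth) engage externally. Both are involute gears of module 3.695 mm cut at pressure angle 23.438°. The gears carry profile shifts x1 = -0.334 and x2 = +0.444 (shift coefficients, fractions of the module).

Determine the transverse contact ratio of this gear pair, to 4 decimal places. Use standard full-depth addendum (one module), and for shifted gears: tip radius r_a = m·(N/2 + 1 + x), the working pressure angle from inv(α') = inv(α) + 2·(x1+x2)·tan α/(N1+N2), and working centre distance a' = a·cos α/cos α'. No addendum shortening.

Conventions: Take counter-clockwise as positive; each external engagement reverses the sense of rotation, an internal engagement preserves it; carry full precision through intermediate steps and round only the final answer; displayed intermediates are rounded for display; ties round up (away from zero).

1.5518

recognized (one external pair, fixed centres): single-mesh tooth geometry, m = 3.695, N1 = 68, N2 = 41
base radii: r_b1 = 115.264398, r_b2 = 69.497651
tip radii: r_a1 = 128.090870, r_a2 = 81.083080
inv(α') = inv(23.438°) + 2·(-0.334+0.444)·tan α/(68+41) = 0.02533103  ⇒  α' = 23.70141°
a' = a·cos α / cos α' = 201.3775·cos 23.438°/cos 23.70141° = 201.781802
action lengths: √(r_a1²−r_b1²) = 55.869398, √(r_a2²−r_b2²) = 41.767718
base pitch p_b = π·m·cos α = 10.650405
CR = (55.869398 + 41.767718 − 201.781802·sin 23.70141°)/10.650405 = 1.551755
contact ratio ≈ 1.5518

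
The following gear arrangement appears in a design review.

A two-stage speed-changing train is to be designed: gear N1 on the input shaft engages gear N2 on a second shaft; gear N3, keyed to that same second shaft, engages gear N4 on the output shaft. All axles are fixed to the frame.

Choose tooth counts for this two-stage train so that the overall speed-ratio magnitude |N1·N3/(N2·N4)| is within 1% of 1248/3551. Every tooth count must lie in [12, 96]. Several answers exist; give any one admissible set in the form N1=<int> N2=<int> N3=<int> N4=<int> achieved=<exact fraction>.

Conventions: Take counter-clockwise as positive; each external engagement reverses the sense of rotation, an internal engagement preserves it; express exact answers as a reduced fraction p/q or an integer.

N1=13 N2=53 N3=96 N4=67 achieved=1248/3551

2-stage fixed-axis compound train for ratio 1248/3551
target = 1248/3551 in lowest terms: an exact hit needs N1·N3 = k·1248 and N2·N4 = k·3551 for one integer k, every count in [12, 96]; additionally prefer no 1:1 stage (N1 ≠ N2, N3 ≠ N4)
k = 1: N1·N3 = 1248 = 13·96, N2·N4 = 3551 = 53·67
achieved = 13·96/(53·67) = 1248/3551; |achieved − target| = 0 ≤ 312/88775 ✓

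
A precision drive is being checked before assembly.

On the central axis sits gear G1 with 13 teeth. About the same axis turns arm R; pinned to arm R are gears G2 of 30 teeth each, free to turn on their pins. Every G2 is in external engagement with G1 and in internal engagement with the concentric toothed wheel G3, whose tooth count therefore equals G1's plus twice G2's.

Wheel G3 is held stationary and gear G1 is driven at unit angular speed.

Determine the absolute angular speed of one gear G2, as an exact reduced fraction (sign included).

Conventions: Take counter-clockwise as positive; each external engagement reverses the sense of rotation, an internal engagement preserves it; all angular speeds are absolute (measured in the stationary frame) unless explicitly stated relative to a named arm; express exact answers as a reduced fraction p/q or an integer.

-13/60

planetary set (13T centre, 30T on arm, 73T internal) — Willis relation
ring teeth: 13 + 2·30 = 73
13(ω_sun−ω_arm) = −73(ω_ring−ω_arm),  ω_ring = 0, ω_sun = 1
13(1−ω_arm) = −73(0−ω_arm)  ⇒  86·ω_arm = 13  ⇒  ω_arm = 13/86
sun–planet mesh: 13·(1−13/86) = −30·(ω_p−ω_arm)  ⇒  ω_p−ω_arm = -949/2580
ω_p = 13/86 − 949/2580 = -13/60
exact speed ratio = -13/60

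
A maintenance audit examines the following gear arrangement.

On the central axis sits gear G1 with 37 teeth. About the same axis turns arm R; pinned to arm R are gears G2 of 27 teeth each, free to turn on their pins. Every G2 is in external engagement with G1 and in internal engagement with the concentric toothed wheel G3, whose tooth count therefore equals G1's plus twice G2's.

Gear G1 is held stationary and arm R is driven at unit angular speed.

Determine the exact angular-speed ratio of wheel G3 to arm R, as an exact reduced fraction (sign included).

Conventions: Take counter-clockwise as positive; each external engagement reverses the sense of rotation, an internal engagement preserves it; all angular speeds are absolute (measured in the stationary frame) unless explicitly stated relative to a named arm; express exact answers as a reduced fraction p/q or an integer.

128/91

planetary set (37T centre, 27T on arm, 91T internal) — Willis relation
ring teeth: 37 + 2·27 = 91
37(ω_sun−ω_arm) = −91(ω_ring−ω_arm),  ω_sun = 0, ω_arm = 1
ω_ring = 1 − (37/91)(0−1) = 128/91
ω_out/ω_in = 128/91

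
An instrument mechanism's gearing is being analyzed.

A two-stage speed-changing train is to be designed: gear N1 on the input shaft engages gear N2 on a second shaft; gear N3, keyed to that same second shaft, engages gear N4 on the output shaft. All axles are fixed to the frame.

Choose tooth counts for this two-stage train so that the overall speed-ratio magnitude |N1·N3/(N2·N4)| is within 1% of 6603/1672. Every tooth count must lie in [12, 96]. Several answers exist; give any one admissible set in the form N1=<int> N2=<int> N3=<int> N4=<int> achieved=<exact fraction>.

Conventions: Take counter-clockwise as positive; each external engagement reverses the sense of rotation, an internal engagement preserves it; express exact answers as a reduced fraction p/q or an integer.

class = fixed-axis compound train [2-stage, 6603/1672 wanted]
target = 6603/1672 in lowest terms: an exact hit needs N1·N3 = k·6603 and N2·N4 = k·1672 for one integer k, every count in [12, 96]; additionally prefer no 1:1 stage (N1 ≠ N2, N3 ≠ N4)
k = 1: N1·N3 = 6603 = 71·93, N2·N4 = 1672 = 19·88
achieved = 71·93/(19·88) = 6603/1672; |achieved − target| = 0 ≤ 6603/167200 ✓

N1=71 N2=19 N3=93 N4=88 achieved=6603/1672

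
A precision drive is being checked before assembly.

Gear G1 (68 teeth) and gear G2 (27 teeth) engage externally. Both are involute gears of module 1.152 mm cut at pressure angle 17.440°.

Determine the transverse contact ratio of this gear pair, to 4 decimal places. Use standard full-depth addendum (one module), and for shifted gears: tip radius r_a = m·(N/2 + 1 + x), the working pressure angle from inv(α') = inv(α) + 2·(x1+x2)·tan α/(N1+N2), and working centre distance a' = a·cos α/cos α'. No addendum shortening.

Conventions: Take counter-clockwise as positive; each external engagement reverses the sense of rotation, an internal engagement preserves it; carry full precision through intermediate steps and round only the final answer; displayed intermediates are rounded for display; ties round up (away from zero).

topology: single-mesh involute geometry — m = 1.152, 68T/27T pair
base radii: r_b1 = 37.367499, r_b2 = 14.837095
tip radii: r_a1 = 40.320000, r_a2 = 16.704000
no profile shift: α' = α, a' = a
action lengths: √(r_a1²−r_b1²) = 15.145046, √(r_a2²−r_b2²) = 7.673606
base pitch p_b = π·m·cos α = 3.452749
CR = (15.145046 + 7.673606 − 54.720000·sin 17.44000°)/3.452749 = 1.859009
contact ratio ≈ 1.8590

1.8590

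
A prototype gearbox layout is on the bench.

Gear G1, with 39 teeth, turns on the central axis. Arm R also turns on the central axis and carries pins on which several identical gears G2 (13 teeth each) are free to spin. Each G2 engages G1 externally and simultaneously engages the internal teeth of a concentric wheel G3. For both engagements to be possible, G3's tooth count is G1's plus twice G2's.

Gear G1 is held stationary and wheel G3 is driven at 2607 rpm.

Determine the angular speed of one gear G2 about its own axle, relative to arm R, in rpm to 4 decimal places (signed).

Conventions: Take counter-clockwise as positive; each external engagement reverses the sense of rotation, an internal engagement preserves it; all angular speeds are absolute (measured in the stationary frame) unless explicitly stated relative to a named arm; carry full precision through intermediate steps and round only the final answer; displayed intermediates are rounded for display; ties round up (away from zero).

+4888.1250 rpm

class = planetary set [G3 = 39+2·13 = 65; Willis about the carrier]
normalise by the input: solve with ω_ring = 1, then scale by 2607 rpm
ring teeth: 39 + 2·13 = 65
39(ω_sun−ω_arm) = −65(ω_ring−ω_arm),  ω_sun = 0, ω_ring = 1
39(0−ω_arm) = −65(1−ω_arm)  ⇒  104·ω_arm = 65  ⇒  ω_arm = 5/8
sun–planet mesh: 39·(0−5/8) = −13·(ω_p−ω_arm)  ⇒  ω_p−ω_arm = 15/8
scale: ω_p−ω_arm = 15/8 × 2607 rpm = +4888.1250 rpm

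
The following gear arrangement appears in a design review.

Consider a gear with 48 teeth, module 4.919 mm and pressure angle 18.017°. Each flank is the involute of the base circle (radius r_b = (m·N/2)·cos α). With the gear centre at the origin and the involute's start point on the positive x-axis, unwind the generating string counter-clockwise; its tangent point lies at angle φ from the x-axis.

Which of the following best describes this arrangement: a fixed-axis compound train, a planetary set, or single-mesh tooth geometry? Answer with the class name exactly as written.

single-mesh tooth geometry

topology: single-mesh involute geometry — m = 4.919, N = 48
classification: single-mesh tooth geometry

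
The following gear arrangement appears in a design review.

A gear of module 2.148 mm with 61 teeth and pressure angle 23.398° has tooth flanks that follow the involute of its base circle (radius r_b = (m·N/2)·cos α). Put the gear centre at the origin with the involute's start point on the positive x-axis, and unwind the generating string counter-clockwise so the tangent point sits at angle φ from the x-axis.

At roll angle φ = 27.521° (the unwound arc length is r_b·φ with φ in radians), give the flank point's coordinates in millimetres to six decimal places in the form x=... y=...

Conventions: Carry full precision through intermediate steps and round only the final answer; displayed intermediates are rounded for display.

recognized (one wheel, involute flank): single-mesh tooth geometry, m = 2.148, N = 61
pitch radius r_p = m·N/2 = 2.148·61/2 = 65.514000
base radius r_b = r_p·cos α = 65.514000·cos 23.398° = 60.126685
roll angle φ = 27.521° = 0.48033206 rad
x = r_b·(cos φ + φ·sin φ) = 66.667887
y = r_b·(sin φ − φ·cos φ) = 2.170289

x=66.667887 y=2.170289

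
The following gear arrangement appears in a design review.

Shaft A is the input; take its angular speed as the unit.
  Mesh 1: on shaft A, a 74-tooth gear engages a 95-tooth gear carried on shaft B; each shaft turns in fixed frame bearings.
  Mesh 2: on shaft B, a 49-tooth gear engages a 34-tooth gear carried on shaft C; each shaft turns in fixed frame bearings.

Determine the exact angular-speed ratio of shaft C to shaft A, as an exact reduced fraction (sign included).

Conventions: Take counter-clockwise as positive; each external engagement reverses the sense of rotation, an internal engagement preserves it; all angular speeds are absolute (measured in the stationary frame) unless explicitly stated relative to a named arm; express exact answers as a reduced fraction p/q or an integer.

1813/1615

class = fixed-axis compound train [2 meshes; 2 ratios multiply, 2 sense flips]
mesh 1 [74T→95T]: running ratio 74/95, sense −
mesh 2 [49T→34T]: running ratio 1813/1615, sense +
ω_out/ω_in = 1813/1615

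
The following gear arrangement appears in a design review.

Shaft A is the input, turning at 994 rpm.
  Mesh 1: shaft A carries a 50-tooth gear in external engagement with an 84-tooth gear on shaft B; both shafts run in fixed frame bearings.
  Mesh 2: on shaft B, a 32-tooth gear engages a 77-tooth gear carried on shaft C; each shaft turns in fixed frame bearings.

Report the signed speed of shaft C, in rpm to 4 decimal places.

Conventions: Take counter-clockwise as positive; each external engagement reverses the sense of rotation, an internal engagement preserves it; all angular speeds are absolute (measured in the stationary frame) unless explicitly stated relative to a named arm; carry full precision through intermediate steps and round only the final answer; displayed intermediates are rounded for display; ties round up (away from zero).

+245.8874 rpm

class = fixed-axis compound train [2 meshes; 2 ratios multiply, 2 sense flips]
mesh 1 [50T→84T]: ω = 994.0000×50/84 = 591.6667 rpm, sense flips to −
mesh 2 [32T→77T]: ω = 591.6667×32/77 = 245.8874 rpm, sense flips to +
signed output speed = +245.8874 rpm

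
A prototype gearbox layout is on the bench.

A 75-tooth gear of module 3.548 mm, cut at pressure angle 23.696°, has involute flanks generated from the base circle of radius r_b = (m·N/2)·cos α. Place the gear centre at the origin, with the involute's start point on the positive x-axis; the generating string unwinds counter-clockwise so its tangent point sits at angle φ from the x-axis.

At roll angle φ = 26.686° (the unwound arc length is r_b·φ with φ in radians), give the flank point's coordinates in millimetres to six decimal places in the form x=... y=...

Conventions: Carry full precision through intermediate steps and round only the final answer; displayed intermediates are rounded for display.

recognized (one wheel, involute flank): single-mesh tooth geometry, m = 3.548, N = 75
pitch radius r_p = m·N/2 = 3.548·75/2 = 133.050000
base radius r_b = r_p·cos α = 133.050000·cos 23.696° = 121.832641
roll angle φ = 26.686° = 0.46575856 rad
x = r_b·(cos φ + φ·sin φ) = 134.339206
y = r_b·(sin φ − φ·cos φ) = 4.014897

x=134.339206 y=4.014897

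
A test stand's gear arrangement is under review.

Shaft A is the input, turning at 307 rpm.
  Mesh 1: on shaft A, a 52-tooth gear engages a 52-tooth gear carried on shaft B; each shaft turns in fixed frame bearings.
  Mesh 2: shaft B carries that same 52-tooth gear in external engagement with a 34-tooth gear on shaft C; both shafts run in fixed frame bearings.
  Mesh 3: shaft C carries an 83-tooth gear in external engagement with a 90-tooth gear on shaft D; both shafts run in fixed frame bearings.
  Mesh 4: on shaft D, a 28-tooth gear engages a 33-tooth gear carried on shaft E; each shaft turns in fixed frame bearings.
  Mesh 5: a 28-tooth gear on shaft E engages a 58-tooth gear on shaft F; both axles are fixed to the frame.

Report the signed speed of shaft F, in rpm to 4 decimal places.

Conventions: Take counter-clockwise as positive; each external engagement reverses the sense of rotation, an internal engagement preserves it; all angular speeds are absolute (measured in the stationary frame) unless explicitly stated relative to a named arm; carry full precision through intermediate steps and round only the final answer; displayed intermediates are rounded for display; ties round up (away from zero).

5-mesh fixed-axis compound train (all bearings frame-fixed)
mesh 1 [52T→52T]: ω = 307.0000×52/52 = 307.0000 rpm, sense flips to −
mesh 2 [52T→34T]: ω = 307.0000×52/34 = 469.5294 rpm, sense flips to +
mesh 3 [83T→90T]: ω = 469.5294×83/90 = 433.0105 rpm, sense flips to −
mesh 4 [28T→33T]: ω = 433.0105×28/33 = 367.4028 rpm, sense flips to +
mesh 5 [28T→58T]: ω = 367.4028×28/58 = 177.3669 rpm, sense flips to −
signed output speed = -177.3669 rpm

-177.3669 rpm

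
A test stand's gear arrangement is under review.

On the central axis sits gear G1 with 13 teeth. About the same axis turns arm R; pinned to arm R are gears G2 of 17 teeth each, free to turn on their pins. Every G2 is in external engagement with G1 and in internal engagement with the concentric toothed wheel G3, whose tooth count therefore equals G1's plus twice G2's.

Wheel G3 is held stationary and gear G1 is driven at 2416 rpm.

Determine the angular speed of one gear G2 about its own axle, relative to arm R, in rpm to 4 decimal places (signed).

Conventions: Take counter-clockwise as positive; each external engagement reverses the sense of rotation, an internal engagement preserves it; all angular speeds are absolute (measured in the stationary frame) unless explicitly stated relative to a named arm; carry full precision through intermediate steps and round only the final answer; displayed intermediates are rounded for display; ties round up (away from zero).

-1447.2314 rpm

planetary set (13T centre, 17T on arm, 47T internal) — Willis relation
normalise by the input: solve with ω_sun = 1, then scale by 2416 rpm
ring teeth: 13 + 2·17 = 47
13(ω_sun−ω_arm) = −47(ω_ring−ω_arm),  ω_ring = 0, ω_sun = 1
13(1−ω_arm) = −47(0−ω_arm)  ⇒  60·ω_arm = 13  ⇒  ω_arm = 13/60
sun–planet mesh: 13·(1−13/60) = −17·(ω_p−ω_arm)  ⇒  ω_p−ω_arm = -611/1020
scale: ω_p−ω_arm = -611/1020 × 2416 rpm = -1447.2314 rpm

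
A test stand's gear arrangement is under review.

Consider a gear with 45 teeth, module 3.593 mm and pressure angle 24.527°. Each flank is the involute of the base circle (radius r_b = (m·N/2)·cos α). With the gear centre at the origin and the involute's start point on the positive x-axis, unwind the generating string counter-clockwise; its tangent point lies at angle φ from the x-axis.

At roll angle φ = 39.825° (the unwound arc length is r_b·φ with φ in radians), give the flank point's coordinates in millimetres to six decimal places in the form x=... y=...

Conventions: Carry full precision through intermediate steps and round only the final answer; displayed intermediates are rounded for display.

class = single-mesh tooth geometry [base-circle involute, m = 3.593, 45T]
pitch radius r_p = m·N/2 = 3.593·45/2 = 80.842500
base radius r_b = r_p·cos α = 80.842500·cos 24.527° = 73.547738
roll angle φ = 39.825° = 0.69507737 rad
x = r_b·(cos φ + φ·sin φ) = 89.225386
y = r_b·(sin φ − φ·cos φ) = 7.841848

x=89.225386 y=7.841848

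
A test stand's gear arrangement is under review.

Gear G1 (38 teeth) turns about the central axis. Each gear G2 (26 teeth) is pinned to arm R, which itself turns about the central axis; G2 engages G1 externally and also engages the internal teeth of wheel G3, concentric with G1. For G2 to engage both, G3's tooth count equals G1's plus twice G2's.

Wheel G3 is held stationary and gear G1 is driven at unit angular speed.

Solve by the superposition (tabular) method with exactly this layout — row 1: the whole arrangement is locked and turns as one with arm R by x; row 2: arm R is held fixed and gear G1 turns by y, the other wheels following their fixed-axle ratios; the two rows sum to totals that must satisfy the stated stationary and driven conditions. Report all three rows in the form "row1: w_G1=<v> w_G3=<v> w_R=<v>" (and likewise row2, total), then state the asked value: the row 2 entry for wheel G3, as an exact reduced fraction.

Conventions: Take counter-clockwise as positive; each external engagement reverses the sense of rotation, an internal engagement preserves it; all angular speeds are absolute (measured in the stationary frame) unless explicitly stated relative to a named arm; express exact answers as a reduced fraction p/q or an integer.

recognized (axles ride arm R): planetary set, 38/26/90 teeth
row 1 (train locked, turned with arm): all members turn x
superposition row 2 [arm held]: sun y, ring −(38/90)·y, arm 0
boundary: total ω_ring = x − (38/90)·y = 0 and total ω_sun = x + y = 1  ⇒  y = 45/64, x = 19/64
row 2 ring = −(38/90)·45/64 = -19/64
totals (row 1 + row 2): sun 19/64 + 45/64 = 1, ring 19/64 + (-19/64) = 0, arm 19/64 + 0 = 19/64
asked cell (row2, ring) = -19/64

row1: w_G1=19/64 w_G3=19/64 w_R=19/64
row2: w_G1=45/64 w_G3=-19/64 w_R=0
total: w_G1=1 w_G3=0 w_R=19/64
asked value: -19/64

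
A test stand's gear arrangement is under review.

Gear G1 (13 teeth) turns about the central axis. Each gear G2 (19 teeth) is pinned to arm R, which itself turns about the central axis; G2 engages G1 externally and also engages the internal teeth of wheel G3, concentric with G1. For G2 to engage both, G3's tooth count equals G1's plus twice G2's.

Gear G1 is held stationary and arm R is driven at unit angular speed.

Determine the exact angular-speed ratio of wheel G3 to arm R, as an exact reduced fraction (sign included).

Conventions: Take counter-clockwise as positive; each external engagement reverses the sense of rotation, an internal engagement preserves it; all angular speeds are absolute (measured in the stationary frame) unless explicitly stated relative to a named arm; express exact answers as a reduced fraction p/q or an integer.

64/51

recognized (axles ride arm R): planetary set, 13/19/51 teeth
ring teeth: 13 + 2·19 = 51
13(ω_sun−ω_arm) = −51(ω_ring−ω_arm),  ω_sun = 0, ω_arm = 1
ω_ring = 1 − (13/51)(0−1) = 64/51
ω_out/ω_in = 64/51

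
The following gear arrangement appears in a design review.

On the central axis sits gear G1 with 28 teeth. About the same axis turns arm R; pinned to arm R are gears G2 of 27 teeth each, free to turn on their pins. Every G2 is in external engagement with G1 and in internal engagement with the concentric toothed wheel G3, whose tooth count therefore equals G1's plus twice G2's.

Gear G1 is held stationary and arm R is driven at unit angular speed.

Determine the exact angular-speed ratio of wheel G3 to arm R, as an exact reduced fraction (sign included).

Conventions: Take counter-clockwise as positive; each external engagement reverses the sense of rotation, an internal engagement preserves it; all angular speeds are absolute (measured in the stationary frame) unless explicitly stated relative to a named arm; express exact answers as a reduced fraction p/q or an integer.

55/41

class = planetary set [G3 = 28+2·27 = 82; Willis about the carrier]
ring teeth: 28 + 2·27 = 82
28(ω_sun−ω_arm) = −82(ω_ring−ω_arm),  ω_sun = 0, ω_arm = 1
ω_ring = 1 − (28/82)(0−1) = 55/41
ω_out/ω_in = 55/41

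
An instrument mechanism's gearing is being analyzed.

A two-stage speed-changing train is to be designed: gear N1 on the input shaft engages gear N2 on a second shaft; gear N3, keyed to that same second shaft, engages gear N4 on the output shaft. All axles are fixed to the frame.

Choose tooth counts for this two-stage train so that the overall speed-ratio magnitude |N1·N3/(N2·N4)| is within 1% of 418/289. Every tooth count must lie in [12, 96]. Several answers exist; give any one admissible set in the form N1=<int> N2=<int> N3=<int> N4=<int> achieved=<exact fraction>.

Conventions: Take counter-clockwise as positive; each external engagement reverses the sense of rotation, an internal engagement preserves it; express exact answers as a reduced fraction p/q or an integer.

N1=19 N2=17 N3=22 N4=17 achieved=418/289

topology: fixed-axis compound train — 2 stages, target 418/289
target = 418/289 in lowest terms: an exact hit needs N1·N3 = k·418 and N2·N4 = k·289 for one integer k, every count in [12, 96]; additionally prefer no 1:1 stage (N1 ≠ N2, N3 ≠ N4)
k = 1: N1·N3 = 418 = 19·22, N2·N4 = 289 = 17·17
achieved = 19·22/(17·17) = 418/289; |achieved − target| = 0 ≤ 209/14450 ✓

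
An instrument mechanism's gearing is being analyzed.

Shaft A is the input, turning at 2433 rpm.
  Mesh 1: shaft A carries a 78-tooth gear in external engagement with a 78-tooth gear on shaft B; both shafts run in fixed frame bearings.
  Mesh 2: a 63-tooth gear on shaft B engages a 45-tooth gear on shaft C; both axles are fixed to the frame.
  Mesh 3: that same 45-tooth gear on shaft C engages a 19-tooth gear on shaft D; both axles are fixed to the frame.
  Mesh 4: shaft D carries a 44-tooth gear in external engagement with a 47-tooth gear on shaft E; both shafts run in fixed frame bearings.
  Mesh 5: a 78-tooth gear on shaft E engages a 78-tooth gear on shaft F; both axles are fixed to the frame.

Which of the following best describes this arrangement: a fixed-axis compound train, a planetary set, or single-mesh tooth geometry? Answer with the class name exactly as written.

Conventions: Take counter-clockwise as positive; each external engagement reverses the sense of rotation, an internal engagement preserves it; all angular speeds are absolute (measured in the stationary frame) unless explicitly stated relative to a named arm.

fixed-axis compound train

topology: fixed-axis compound train — 5 meshes, A→F
classification: fixed-axis compound train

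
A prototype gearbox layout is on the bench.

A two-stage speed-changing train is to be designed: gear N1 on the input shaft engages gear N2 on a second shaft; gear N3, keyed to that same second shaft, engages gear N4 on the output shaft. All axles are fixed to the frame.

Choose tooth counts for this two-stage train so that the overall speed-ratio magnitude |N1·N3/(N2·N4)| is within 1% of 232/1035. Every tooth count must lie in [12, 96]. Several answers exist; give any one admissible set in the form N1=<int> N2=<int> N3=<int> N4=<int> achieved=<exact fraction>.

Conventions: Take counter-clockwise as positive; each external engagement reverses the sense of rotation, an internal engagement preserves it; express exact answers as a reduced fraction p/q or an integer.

N1=16 N2=23 N3=29 N4=90 achieved=232/1035

topology: fixed-axis compound train — 2 stages, target 232/1035
target = 232/1035 in lowest terms: an exact hit needs N1·N3 = k·232 and N2·N4 = k·1035 for one integer k, every count in [12, 96]; additionally prefer no 1:1 stage (N1 ≠ N2, N3 ≠ N4)
k = 1: no 1:1-free in-range split of k·232 and k·1035 into factor pairs; take k = 2
k = 2: N1·N3 = 464 = 16·29, N2·N4 = 2070 = 23·90
achieved = 16·29/(23·90) = 232/1035; |achieved − target| = 0 ≤ 58/25875 ✓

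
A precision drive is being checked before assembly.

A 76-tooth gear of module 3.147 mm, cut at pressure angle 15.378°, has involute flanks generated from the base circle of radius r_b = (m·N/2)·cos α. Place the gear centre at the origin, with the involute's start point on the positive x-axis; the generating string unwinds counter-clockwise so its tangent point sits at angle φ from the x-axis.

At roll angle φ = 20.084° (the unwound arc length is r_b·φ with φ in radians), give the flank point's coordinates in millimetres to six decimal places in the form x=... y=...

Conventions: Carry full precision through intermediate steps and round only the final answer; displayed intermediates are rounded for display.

single-mesh involute tooth geometry (76T wheel at module 3.147)
pitch radius r_p = m·N/2 = 3.147·76/2 = 119.586000
base radius r_b = r_p·cos α = 119.586000·cos 15.378° = 115.304498
roll angle φ = 20.084° = 0.35053193 rad
x = r_b·(cos φ + φ·sin φ) = 122.172259
y = r_b·(sin φ − φ·cos φ) = 1.635167

x=122.172259 y=1.635167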